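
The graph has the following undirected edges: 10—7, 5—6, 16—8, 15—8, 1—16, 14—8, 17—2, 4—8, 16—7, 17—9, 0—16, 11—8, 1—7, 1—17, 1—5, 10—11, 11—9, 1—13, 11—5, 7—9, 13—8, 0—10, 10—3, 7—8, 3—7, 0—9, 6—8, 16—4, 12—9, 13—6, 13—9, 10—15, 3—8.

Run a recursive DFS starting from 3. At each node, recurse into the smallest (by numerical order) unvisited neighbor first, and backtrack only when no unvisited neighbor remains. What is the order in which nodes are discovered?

3 -> 7 -> 1 -> 5 -> 6 -> 8 -> 4 -> 16 -> 0 -> 9 -> 11 -> 10 -> 15 -> 12 -> 13 -> 17 -> 2 -> 14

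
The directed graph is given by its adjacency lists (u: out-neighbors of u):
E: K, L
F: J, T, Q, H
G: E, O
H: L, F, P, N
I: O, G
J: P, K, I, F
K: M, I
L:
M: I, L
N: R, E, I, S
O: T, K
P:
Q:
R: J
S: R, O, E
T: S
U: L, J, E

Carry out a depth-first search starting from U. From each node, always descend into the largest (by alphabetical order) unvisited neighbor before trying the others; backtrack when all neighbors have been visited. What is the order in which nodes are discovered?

Visit U
U → L
U → J
J → P
J → K
K → M
M → I
I → O
O → T
T → S
S → R
S → E
I → G
J → F
F → Q
F → H
H → N

U L J P K M I O T S R E G F Q H N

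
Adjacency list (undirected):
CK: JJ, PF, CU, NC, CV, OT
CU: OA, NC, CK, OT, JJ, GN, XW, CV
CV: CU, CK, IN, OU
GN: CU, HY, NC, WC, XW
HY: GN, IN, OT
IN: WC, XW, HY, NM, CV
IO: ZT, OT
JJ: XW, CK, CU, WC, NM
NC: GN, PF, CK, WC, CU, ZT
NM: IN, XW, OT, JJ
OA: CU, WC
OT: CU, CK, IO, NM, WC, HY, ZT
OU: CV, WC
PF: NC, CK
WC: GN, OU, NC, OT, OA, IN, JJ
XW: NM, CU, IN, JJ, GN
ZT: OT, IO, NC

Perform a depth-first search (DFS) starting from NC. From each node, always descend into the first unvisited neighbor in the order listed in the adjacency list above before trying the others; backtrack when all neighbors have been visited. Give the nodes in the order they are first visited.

NC -> GN -> CU -> OA -> WC -> OU -> CV -> CK -> JJ -> XW -> NM -> IN -> HY -> OT -> IO -> ZT -> PF

Visit NC
NC → GN
GN → CU
CU → OA
OA → WC
WC → OU
OU → CV
CV → CK
CK → JJ
JJ → XW
XW → NM
NM → IN
IN → HY
HY → OT
OT → IO
IO → ZT
CK → PF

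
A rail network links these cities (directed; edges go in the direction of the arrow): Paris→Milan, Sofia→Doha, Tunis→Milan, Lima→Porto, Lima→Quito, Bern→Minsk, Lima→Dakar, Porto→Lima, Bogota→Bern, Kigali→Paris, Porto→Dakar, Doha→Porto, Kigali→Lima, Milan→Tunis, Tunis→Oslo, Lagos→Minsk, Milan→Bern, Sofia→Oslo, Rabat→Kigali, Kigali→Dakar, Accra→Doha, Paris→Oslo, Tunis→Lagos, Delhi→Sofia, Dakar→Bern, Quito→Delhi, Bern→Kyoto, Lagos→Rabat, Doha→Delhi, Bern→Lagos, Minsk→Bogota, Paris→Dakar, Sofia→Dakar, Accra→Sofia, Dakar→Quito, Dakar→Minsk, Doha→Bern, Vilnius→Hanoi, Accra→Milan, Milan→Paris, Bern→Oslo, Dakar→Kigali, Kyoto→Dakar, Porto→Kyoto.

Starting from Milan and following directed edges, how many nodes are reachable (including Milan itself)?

18

BFS from Milan visits: Milan, Bern, Paris, Tunis, Kyoto, Lagos, Minsk, Oslo, Dakar, Rabat, Bogota, Kigali, Quito, Lima, Delhi, Porto, Sofia, Doha
Reachable nodes: 18 of 21 total.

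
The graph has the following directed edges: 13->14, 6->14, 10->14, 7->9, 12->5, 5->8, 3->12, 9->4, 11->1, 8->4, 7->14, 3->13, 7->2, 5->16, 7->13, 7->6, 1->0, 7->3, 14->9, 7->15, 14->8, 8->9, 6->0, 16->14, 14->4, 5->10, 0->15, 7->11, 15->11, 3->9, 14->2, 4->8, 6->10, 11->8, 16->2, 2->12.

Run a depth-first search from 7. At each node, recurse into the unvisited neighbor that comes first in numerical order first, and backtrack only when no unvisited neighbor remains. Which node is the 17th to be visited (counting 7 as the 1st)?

Visit 7
7 → 2
2 → 12
12 → 5
5 → 8
8 → 4
8 → 9
5 → 10
10 → 14
5 → 16
7 → 3
3 → 13
7 → 6
6 → 0
0 → 15
15 → 11
11 → 1

Visit order: 7, 2, 12, 5, 8, 4, 9, 10, 14, 16, 3, 13, 6, 0, 15, 11, 1

1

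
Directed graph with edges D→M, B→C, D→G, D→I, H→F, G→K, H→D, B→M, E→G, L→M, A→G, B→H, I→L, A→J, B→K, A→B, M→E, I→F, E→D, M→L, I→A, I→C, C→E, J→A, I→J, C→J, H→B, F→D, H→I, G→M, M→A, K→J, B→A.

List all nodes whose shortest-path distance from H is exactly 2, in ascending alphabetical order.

Level 0: H
Level 1: B, D, F, I
Level 2: A, C, G, J, K, L, M
Level 3: E

A, C, G, J, K, L, M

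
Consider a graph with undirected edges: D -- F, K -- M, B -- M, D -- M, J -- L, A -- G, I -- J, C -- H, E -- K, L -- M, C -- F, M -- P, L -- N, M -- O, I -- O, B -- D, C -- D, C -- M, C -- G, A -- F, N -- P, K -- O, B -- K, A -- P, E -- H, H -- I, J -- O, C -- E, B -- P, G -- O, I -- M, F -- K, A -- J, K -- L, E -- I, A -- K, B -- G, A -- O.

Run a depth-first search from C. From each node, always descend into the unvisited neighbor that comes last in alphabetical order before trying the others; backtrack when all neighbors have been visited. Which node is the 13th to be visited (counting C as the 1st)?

Visit C
C → M
M → P
P → N
N → L
L → K
K → O
O → J
J → I
I → H
H → E
J → A
A → G
G → B
B → D
D → F

Visit order: C, M, P, N, L, K, O, J, I, H, E, A, G, B, D, F

G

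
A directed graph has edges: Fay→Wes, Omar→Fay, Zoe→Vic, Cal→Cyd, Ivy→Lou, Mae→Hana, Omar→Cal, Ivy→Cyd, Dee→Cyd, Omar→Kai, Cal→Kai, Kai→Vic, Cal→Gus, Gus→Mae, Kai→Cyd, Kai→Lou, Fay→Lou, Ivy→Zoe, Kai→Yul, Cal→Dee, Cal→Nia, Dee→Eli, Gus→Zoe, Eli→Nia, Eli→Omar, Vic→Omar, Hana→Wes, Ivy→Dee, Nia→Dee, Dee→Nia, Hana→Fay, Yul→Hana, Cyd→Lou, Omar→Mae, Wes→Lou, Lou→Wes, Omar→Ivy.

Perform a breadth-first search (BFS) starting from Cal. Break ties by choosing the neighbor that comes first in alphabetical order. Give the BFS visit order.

Cal -> Cyd -> Dee -> Gus -> Kai -> Nia -> Lou -> Eli -> Mae -> Zoe -> Vic -> Yul -> Wes -> Omar -> Hana -> Fay -> Ivy

Visit Cal; enqueue Cyd, Dee, Gus, Kai, Nia → queue [Cyd, Dee, Gus, Kai, Nia]
Visit Cyd; enqueue Lou → queue [Dee, Gus, Kai, Nia, Lou]
Visit Dee; enqueue Eli → queue [Gus, Kai, Nia, Lou, Eli]
Visit Gus; enqueue Mae, Zoe → queue [Kai, Nia, Lou, Eli, Mae, Zoe]
Visit Kai; enqueue Vic, Yul → queue [Nia, Lou, Eli, Mae, Zoe, Vic, Yul]
Visit Nia → queue [Lou, Eli, Mae, Zoe, Vic, Yul]
Visit Lou; enqueue Wes → queue [Eli, Mae, Zoe, Vic, Yul, Wes]
Visit Eli; enqueue Omar → queue [Mae, Zoe, Vic, Yul, Wes, Omar]
Visit Mae; enqueue Hana → queue [Zoe, Vic, Yul, Wes, Omar, Hana]
Visit Zoe → queue [Vic, Yul, Wes, Omar, Hana]
Visit Vic → queue [Yul, Wes, Omar, Hana]
Visit Yul → queue [Wes, Omar, Hana]
Visit Wes → queue [Omar, Hana]
Visit Omar; enqueue Fay, Ivy → queue [Hana, Fay, Ivy]
Visit Hana → queue [Fay, Ivy]
Visit Fay → queue [Ivy]
Visit Ivy → queue []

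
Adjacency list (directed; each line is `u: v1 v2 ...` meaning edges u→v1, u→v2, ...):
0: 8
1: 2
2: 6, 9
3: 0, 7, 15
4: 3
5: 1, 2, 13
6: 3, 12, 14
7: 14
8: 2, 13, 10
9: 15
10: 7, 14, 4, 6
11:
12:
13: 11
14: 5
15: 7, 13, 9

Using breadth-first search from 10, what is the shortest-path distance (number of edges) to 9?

4

Level 0: 10
Level 1: 4, 6, 7, 14
Level 2: 3, 5, 12
Level 3: 0, 1, 2, 13, 15
Level 4: 8, 9, 11
9 first appears at level 4.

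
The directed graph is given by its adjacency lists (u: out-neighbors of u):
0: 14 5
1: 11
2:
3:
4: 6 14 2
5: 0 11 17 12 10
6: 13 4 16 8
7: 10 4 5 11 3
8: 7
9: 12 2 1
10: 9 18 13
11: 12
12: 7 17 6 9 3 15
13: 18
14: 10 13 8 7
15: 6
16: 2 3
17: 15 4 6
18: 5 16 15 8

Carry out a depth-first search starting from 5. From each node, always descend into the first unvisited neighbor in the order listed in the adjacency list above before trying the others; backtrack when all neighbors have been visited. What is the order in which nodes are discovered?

Visit 5
5 → 0
0 → 14
14 → 10
10 → 9
9 → 12
12 → 7
7 → 4
4 → 6
6 → 13
13 → 18
18 → 16
16 → 2
16 → 3
18 → 15
18 → 8
7 → 11
12 → 17
9 → 1

5 -> 0 -> 14 -> 10 -> 9 -> 12 -> 7 -> 4 -> 6 -> 13 -> 18 -> 16 -> 2 -> 3 -> 15 -> 8 -> 11 -> 17 -> 1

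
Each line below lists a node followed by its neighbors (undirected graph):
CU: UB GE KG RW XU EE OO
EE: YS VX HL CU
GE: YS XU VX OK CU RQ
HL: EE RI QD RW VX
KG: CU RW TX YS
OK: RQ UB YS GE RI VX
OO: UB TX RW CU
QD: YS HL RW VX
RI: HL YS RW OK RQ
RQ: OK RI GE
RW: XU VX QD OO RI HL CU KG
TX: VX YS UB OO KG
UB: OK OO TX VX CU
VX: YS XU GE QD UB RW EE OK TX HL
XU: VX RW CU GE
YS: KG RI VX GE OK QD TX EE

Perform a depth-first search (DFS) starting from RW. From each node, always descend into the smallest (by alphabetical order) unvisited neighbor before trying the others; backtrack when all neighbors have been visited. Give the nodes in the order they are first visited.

Visit RW
RW → CU
CU → EE
EE → HL
HL → QD
QD → VX
VX → GE
GE → OK
OK → RI
RI → RQ
RI → YS
YS → KG
KG → TX
TX → OO
OO → UB
GE → XU

RW → CU → EE → HL → QD → VX → GE → OK → RI → RQ → YS → KG → TX → OO → UB → XU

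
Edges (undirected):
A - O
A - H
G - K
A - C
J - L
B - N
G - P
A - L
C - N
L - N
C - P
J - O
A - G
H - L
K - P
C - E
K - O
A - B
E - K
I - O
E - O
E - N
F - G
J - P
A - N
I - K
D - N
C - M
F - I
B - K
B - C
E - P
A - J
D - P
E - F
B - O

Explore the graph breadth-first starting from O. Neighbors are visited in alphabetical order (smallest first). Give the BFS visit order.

O A B E I J K C G H L N F P M D

Visit O; enqueue A, B, E, I, J, K → queue [A, B, E, I, J, K]
Visit A; enqueue C, G, H, L, N → queue [B, E, I, J, K, C, G, H, L, N]
Visit B → queue [E, I, J, K, C, G, H, L, N]
Visit E; enqueue F, P → queue [I, J, K, C, G, H, L, N, F, P]
Visit I → queue [J, K, C, G, H, L, N, F, P]
Visit J → queue [K, C, G, H, L, N, F, P]
Visit K → queue [C, G, H, L, N, F, P]
Visit C; enqueue M → queue [G, H, L, N, F, P, M]
Visit G → queue [H, L, N, F, P, M]
Visit H → queue [L, N, F, P, M]
Visit L → queue [N, F, P, M]
Visit N; enqueue D → queue [F, P, M, D]
Visit F → queue [P, M, D]
Visit P → queue [M, D]
Visit M → queue [D]
Visit D → queue []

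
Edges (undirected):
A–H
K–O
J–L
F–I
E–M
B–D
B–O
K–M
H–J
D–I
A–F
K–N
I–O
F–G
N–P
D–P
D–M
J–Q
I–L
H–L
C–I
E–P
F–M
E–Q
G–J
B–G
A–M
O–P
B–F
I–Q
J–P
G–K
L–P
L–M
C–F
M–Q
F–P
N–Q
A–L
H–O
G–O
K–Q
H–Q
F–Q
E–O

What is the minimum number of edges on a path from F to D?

2

Level 0: F
Level 1: A, B, C, G, I, M, P, Q
Level 2: D, E, H, J, K, L, N, O
D first appears at level 2.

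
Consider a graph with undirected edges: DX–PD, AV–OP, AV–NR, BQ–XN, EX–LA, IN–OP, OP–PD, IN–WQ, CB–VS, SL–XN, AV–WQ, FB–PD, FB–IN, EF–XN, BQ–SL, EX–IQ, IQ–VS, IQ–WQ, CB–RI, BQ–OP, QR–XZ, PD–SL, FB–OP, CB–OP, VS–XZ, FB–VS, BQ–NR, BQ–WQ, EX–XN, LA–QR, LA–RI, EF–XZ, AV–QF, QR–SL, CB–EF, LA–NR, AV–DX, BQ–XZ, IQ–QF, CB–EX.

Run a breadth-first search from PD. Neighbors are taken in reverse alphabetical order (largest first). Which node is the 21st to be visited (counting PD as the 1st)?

Visit PD; enqueue SL, OP, FB, DX → queue [SL, OP, FB, DX]
Visit SL; enqueue XN, QR, BQ → queue [OP, FB, DX, XN, QR, BQ]
Visit OP; enqueue IN, CB, AV → queue [FB, DX, XN, QR, BQ, IN, CB, AV]
Visit FB; enqueue VS → queue [DX, XN, QR, BQ, IN, CB, AV, VS]
Visit DX → queue [XN, QR, BQ, IN, CB, AV, VS]
Visit XN; enqueue EX, EF → queue [QR, BQ, IN, CB, AV, VS, EX, EF]
Visit QR; enqueue XZ, LA → queue [BQ, IN, CB, AV, VS, EX, EF, XZ, LA]
Visit BQ; enqueue WQ, NR → queue [IN, CB, AV, VS, EX, EF, XZ, LA, WQ, NR]
Visit IN → queue [CB, AV, VS, EX, EF, XZ, LA, WQ, NR]
Visit CB; enqueue RI → queue [AV, VS, EX, EF, XZ, LA, WQ, NR, RI]
Visit AV; enqueue QF → queue [VS, EX, EF, XZ, LA, WQ, NR, RI, QF]
Visit VS; enqueue IQ → queue [EX, EF, XZ, LA, WQ, NR, RI, QF, IQ]
Visit EX → queue [EF, XZ, LA, WQ, NR, RI, QF, IQ]
Visit EF → queue [XZ, LA, WQ, NR, RI, QF, IQ]
Visit XZ → queue [LA, WQ, NR, RI, QF, IQ]
Visit LA → queue [WQ, NR, RI, QF, IQ]
Visit WQ → queue [NR, RI, QF, IQ]
Visit NR → queue [RI, QF, IQ]
Visit RI → queue [QF, IQ]
Visit QF → queue [IQ]
Visit IQ → queue []

Visit order: PD, SL, OP, FB, DX, XN, QR, BQ, IN, CB, AV, VS, EX, EF, XZ, LA, WQ, NR, RI, QF, IQ

IQ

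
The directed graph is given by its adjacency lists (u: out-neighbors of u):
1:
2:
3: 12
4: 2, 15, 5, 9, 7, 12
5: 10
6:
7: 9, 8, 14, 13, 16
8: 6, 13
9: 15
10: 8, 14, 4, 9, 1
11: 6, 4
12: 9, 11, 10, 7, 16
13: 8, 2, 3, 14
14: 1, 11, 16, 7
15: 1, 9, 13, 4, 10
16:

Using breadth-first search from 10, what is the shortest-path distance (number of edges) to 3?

3

Level 0: 10
Level 1: 1, 4, 8, 9, 14
Level 2: 2, 5, 6, 7, 11, 12, 13, 15, 16
Level 3: 3
3 first appears at level 3.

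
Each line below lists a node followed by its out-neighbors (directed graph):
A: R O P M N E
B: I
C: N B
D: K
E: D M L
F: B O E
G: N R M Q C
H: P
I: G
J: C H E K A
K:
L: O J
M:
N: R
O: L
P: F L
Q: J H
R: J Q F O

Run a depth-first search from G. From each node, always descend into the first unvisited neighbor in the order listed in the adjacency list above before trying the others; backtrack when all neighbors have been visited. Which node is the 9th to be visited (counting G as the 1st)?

P

Visit G
G → N
N → R
R → J
J → C
C → B
B → I
J → H
H → P
P → F
F → O
O → L
F → E
E → D
D → K
E → M
J → A
R → Q

Visit order: G, N, R, J, C, B, I, H, P, F, O, L, E, D, K, M, A, Q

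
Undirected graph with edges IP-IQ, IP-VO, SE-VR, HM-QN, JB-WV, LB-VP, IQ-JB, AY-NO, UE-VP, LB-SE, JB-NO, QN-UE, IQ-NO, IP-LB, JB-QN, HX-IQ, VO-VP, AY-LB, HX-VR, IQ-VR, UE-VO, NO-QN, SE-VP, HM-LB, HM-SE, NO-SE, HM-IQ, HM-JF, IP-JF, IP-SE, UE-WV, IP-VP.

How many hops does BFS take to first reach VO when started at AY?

Level 0: AY
Level 1: LB, NO
Level 2: HM, IP, IQ, JB, QN, SE, VP
Level 3: HX, JF, UE, VO, VR, WV
VO first appears at level 3.

3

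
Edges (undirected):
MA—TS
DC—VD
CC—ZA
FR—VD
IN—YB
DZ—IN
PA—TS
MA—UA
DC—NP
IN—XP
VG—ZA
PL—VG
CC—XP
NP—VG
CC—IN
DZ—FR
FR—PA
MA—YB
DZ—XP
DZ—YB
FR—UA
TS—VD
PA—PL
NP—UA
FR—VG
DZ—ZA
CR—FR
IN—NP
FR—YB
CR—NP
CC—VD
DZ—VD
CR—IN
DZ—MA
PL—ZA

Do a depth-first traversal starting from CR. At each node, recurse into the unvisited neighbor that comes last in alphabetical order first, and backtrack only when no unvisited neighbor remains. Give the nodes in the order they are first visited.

CR, NP, VG, ZA, PL, PA, TS, VD, FR, YB, MA, UA, DZ, XP, IN, CC, DC

Visit CR
CR → NP
NP → VG
VG → ZA
ZA → PL
PL → PA
PA → TS
TS → VD
VD → FR
FR → YB
YB → MA
MA → UA
MA → DZ
DZ → XP
XP → IN
IN → CC
VD → DC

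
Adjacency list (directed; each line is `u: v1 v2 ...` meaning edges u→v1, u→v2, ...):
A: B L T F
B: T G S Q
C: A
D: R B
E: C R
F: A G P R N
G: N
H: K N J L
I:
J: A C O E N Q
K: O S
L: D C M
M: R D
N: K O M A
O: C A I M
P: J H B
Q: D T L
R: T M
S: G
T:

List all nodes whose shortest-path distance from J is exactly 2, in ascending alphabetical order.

B, D, F, I, K, L, M, R, T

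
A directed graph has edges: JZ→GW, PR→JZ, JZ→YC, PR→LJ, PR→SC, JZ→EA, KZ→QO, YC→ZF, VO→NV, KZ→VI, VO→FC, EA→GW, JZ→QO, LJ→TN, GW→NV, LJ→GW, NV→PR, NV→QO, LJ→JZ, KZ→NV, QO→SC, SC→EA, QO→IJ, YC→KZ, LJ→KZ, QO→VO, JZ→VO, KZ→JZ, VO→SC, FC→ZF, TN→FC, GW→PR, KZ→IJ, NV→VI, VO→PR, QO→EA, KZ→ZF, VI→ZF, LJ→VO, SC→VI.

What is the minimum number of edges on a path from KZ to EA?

2

Level 0: KZ
Level 1: IJ, JZ, NV, QO, VI, ZF
Level 2: EA, GW, PR, SC, VO, YC
Level 3: FC, LJ
Level 4: TN
EA first appears at level 2.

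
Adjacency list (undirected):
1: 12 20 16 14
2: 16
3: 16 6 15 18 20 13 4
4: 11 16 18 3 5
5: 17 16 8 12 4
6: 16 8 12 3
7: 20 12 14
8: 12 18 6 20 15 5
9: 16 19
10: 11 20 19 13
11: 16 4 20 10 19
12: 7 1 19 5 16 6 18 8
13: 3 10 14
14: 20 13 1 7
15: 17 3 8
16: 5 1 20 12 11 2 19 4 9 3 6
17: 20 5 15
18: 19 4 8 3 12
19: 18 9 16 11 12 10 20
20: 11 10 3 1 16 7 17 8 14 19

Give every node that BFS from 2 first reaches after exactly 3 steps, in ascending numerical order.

7, 8, 10, 13, 14, 15, 17, 18

Level 0: 2
Level 1: 16
Level 2: 1, 3, 4, 5, 6, 9, 11, 12, 19, 20
Level 3: 7, 8, 10, 13, 14, 15, 17, 18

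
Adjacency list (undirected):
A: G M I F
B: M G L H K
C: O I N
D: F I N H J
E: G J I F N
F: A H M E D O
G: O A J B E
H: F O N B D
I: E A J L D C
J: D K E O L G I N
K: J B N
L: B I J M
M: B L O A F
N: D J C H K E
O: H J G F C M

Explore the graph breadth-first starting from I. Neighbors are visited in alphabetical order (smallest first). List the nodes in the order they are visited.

Visit I; enqueue A, C, D, E, J, L → queue [A, C, D, E, J, L]
Visit A; enqueue F, G, M → queue [C, D, E, J, L, F, G, M]
Visit C; enqueue N, O → queue [D, E, J, L, F, G, M, N, O]
Visit D; enqueue H → queue [E, J, L, F, G, M, N, O, H]
Visit E → queue [J, L, F, G, M, N, O, H]
Visit J; enqueue K → queue [L, F, G, M, N, O, H, K]
Visit L; enqueue B → queue [F, G, M, N, O, H, K, B]
Visit F → queue [G, M, N, O, H, K, B]
Visit G → queue [M, N, O, H, K, B]
Visit M → queue [N, O, H, K, B]
Visit N → queue [O, H, K, B]
Visit O → queue [H, K, B]
Visit H → queue [K, B]
Visit K → queue [B]
Visit B → queue []

I A C D E J L F G M N O H K B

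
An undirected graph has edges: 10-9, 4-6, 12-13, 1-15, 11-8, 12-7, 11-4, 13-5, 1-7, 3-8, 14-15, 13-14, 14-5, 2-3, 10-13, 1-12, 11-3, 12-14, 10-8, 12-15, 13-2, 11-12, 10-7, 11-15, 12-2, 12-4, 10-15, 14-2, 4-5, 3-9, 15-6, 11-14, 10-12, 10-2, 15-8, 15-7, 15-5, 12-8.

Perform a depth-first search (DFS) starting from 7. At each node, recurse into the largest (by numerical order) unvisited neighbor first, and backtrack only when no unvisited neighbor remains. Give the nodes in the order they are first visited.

7 → 15 → 14 → 13 → 12 → 11 → 8 → 10 → 9 → 3 → 2 → 4 → 6 → 5 → 1

Visit 7
7 → 15
15 → 14
14 → 13
13 → 12
12 → 11
11 → 8
8 → 10
10 → 9
9 → 3
3 → 2
11 → 4
4 → 6
4 → 5
12 → 1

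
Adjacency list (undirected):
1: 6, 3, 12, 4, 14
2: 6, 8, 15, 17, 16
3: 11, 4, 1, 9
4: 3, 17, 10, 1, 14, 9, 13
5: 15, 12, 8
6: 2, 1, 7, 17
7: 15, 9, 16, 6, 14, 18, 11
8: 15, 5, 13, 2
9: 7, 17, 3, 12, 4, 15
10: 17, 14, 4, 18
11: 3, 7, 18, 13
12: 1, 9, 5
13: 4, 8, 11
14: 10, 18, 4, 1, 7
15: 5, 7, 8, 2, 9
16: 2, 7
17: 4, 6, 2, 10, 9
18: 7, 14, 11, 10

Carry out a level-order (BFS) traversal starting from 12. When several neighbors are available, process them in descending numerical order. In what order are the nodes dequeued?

Visit 12; enqueue 9, 5, 1 → queue [9, 5, 1]
Visit 9; enqueue 17, 15, 7, 4, 3 → queue [5, 1, 17, 15, 7, 4, 3]
Visit 5; enqueue 8 → queue [1, 17, 15, 7, 4, 3, 8]
Visit 1; enqueue 14, 6 → queue [17, 15, 7, 4, 3, 8, 14, 6]
Visit 17; enqueue 10, 2 → queue [15, 7, 4, 3, 8, 14, 6, 10, 2]
Visit 15 → queue [7, 4, 3, 8, 14, 6, 10, 2]
Visit 7; enqueue 18, 16, 11 → queue [4, 3, 8, 14, 6, 10, 2, 18, 16, 11]
Visit 4; enqueue 13 → queue [3, 8, 14, 6, 10, 2, 18, 16, 11, 13]
Visit 3 → queue [8, 14, 6, 10, 2, 18, 16, 11, 13]
Visit 8 → queue [14, 6, 10, 2, 18, 16, 11, 13]
Visit 14 → queue [6, 10, 2, 18, 16, 11, 13]
Visit 6 → queue [10, 2, 18, 16, 11, 13]
Visit 10 → queue [2, 18, 16, 11, 13]
Visit 2 → queue [18, 16, 11, 13]
Visit 18 → queue [16, 11, 13]
Visit 16 → queue [11, 13]
Visit 11 → queue [13]
Visit 13 → queue []

12, 9, 5, 1, 17, 15, 7, 4, 3, 8, 14, 6, 10, 2, 18, 16, 11, 13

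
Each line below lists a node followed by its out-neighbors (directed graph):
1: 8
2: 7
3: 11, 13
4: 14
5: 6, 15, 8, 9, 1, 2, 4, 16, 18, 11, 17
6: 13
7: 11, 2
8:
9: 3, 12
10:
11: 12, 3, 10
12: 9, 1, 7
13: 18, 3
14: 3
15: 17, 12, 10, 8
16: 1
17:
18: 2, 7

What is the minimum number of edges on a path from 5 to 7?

2

Level 0: 5
Level 1: 1, 2, 4, 6, 8, 9, 11, 15, 16, 17, 18
Level 2: 3, 7, 10, 12, 13, 14
7 first appears at level 2.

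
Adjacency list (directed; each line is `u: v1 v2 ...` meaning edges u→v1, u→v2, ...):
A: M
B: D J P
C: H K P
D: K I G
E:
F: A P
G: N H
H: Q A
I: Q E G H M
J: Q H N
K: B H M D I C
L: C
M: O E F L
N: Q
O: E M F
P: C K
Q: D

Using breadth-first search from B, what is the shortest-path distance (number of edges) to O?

4

Level 0: B
Level 1: D, J, P
Level 2: C, G, H, I, K, N, Q
Level 3: A, E, M
Level 4: F, L, O
O first appears at level 4.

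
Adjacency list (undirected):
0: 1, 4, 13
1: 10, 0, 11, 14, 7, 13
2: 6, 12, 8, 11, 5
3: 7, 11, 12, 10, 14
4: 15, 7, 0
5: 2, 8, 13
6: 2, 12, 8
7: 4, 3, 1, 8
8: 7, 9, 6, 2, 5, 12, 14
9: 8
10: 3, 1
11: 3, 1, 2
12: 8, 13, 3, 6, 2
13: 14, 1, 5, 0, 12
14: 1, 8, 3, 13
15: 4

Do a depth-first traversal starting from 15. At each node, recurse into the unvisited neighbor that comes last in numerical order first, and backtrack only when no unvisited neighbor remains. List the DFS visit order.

15 -> 4 -> 7 -> 8 -> 14 -> 13 -> 12 -> 6 -> 2 -> 11 -> 3 -> 10 -> 1 -> 0 -> 5 -> 9

Visit 15
15 → 4
4 → 7
7 → 8
8 → 14
14 → 13
13 → 12
12 → 6
6 → 2
2 → 11
11 → 3
3 → 10
10 → 1
1 → 0
2 → 5
8 → 9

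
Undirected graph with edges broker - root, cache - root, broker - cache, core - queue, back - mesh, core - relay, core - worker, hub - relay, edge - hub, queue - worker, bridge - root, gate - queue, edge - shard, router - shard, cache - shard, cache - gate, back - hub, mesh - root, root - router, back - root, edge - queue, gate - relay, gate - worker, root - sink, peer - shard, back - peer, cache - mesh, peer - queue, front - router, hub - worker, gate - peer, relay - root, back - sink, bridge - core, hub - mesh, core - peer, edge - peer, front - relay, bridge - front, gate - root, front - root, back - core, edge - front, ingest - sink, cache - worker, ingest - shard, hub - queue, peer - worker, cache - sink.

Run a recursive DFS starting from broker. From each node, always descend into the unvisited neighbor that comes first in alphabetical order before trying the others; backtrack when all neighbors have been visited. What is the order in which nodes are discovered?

broker -> cache -> gate -> peer -> back -> core -> bridge -> front -> edge -> hub -> mesh -> root -> relay -> router -> shard -> ingest -> sink -> queue -> worker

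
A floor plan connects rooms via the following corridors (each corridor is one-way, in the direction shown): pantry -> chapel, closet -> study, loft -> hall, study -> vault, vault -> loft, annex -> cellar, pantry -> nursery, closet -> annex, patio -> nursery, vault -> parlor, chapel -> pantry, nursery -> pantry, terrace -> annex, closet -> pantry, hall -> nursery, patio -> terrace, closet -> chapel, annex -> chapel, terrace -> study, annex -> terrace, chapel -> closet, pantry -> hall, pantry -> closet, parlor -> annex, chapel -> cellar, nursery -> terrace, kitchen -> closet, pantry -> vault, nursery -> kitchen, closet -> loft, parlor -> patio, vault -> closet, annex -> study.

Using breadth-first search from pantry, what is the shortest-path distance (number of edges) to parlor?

2

Level 0: pantry
Level 1: chapel, closet, hall, nursery, vault
Level 2: annex, cellar, kitchen, loft, parlor, study, terrace
Level 3: patio
parlor first appears at level 2.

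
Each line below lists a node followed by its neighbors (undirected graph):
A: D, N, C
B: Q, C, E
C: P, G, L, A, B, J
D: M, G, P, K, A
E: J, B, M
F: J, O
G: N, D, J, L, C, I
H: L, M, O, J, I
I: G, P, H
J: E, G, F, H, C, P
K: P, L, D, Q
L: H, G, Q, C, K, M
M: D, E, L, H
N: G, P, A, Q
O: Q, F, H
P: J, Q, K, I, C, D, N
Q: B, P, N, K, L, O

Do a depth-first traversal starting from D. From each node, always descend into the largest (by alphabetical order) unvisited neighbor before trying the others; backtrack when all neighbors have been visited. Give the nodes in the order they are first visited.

D -> P -> Q -> O -> H -> M -> L -> K -> G -> N -> A -> C -> J -> F -> E -> B -> I

Visit D
D → P
P → Q
Q → O
O → H
H → M
M → L
L → K
L → G
G → N
N → A
A → C
C → J
J → F
J → E
E → B
G → I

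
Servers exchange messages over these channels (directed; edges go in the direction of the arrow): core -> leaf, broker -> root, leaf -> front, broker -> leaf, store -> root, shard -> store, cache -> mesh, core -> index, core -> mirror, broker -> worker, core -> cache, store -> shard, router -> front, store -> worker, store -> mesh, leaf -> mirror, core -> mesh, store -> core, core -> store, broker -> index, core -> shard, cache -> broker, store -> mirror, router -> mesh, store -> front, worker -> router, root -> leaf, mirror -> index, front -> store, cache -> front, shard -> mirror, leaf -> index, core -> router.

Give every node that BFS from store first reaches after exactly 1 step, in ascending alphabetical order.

core, front, mesh, mirror, root, shard, worker

Level 0: store
Level 1: core, front, mesh, mirror, root, shard, worker
Level 2: cache, index, leaf, router
Level 3: broker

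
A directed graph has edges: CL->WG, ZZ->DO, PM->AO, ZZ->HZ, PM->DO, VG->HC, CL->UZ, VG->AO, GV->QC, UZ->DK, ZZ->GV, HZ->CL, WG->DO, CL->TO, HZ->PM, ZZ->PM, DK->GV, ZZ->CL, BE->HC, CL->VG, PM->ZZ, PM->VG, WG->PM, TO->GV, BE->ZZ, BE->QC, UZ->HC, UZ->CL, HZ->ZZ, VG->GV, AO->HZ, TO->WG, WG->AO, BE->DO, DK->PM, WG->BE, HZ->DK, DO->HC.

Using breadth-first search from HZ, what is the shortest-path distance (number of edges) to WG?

Level 0: HZ
Level 1: CL, DK, PM, ZZ
Level 2: AO, DO, GV, TO, UZ, VG, WG
Level 3: BE, HC, QC
WG first appears at level 2.

2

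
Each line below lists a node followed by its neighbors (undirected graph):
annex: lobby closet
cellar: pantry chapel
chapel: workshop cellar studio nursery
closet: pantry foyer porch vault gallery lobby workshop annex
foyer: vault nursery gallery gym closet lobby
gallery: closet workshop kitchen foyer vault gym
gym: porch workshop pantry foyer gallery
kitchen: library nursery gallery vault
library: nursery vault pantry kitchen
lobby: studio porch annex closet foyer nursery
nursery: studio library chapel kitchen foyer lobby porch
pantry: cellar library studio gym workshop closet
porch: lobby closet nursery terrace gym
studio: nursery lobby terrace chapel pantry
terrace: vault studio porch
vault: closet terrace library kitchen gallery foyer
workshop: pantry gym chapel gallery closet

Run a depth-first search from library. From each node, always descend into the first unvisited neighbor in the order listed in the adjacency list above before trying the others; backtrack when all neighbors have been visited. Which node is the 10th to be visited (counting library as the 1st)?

Visit library
library → nursery
nursery → studio
studio → lobby
lobby → porch
porch → closet
closet → pantry
pantry → cellar
cellar → chapel
chapel → workshop
workshop → gym
gym → foyer
foyer → vault
vault → terrace
vault → kitchen
kitchen → gallery
closet → annex

Visit order: library, nursery, studio, lobby, porch, closet, pantry, cellar, chapel, workshop, gym, foyer, vault, terrace, kitchen, gallery, annex

workshop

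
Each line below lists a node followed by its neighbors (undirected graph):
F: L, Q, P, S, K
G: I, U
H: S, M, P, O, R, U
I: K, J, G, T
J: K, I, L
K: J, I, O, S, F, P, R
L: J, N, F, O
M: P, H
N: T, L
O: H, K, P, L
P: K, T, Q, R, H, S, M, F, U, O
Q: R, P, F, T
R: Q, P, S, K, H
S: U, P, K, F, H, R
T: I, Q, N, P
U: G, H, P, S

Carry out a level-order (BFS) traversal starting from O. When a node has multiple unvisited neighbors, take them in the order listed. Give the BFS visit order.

O -> H -> K -> P -> L -> S -> M -> R -> U -> J -> I -> F -> T -> Q -> N -> G

Visit O; enqueue H, K, P, L → queue [H, K, P, L]
Visit H; enqueue S, M, R, U → queue [K, P, L, S, M, R, U]
Visit K; enqueue J, I, F → queue [P, L, S, M, R, U, J, I, F]
Visit P; enqueue T, Q → queue [L, S, M, R, U, J, I, F, T, Q]
Visit L; enqueue N → queue [S, M, R, U, J, I, F, T, Q, N]
Visit S → queue [M, R, U, J, I, F, T, Q, N]
Visit M → queue [R, U, J, I, F, T, Q, N]
Visit R → queue [U, J, I, F, T, Q, N]
Visit U; enqueue G → queue [J, I, F, T, Q, N, G]
Visit J → queue [I, F, T, Q, N, G]
Visit I → queue [F, T, Q, N, G]
Visit F → queue [T, Q, N, G]
Visit T → queue [Q, N, G]
Visit Q → queue [N, G]
Visit N → queue [G]
Visit G → queue []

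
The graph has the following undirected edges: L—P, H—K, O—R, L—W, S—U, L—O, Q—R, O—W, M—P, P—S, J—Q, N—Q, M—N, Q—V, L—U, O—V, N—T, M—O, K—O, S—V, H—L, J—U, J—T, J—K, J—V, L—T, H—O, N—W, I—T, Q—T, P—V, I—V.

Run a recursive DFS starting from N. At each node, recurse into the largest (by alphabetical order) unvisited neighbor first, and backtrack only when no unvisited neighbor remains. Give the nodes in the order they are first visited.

Visit N
N → W
W → O
O → V
V → S
S → U
U → L
L → T
T → Q
Q → R
Q → J
J → K
K → H
T → I
L → P
P → M

N -> W -> O -> V -> S -> U -> L -> T -> Q -> R -> J -> K -> H -> I -> P -> M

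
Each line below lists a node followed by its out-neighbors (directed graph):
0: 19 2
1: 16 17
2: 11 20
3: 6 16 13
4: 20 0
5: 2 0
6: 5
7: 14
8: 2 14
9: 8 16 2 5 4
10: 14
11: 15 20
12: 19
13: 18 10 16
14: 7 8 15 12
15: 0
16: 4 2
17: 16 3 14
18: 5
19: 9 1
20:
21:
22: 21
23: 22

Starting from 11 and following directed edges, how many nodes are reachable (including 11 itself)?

BFS from 11 visits: 11, 20, 15, 0, 19, 2, 9, 1, 16, 8, 5, 4, 17, 14, 3, 12, 7, 13, 6, 18, 10
Reachable nodes: 21 of 24 total.

21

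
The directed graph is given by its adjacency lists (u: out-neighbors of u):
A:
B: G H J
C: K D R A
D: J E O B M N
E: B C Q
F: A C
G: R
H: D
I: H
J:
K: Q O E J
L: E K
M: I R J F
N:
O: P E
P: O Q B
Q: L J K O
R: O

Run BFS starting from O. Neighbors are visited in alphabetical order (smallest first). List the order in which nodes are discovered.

O, E, P, B, C, Q, G, H, J, A, D, K, R, L, M, N, F, I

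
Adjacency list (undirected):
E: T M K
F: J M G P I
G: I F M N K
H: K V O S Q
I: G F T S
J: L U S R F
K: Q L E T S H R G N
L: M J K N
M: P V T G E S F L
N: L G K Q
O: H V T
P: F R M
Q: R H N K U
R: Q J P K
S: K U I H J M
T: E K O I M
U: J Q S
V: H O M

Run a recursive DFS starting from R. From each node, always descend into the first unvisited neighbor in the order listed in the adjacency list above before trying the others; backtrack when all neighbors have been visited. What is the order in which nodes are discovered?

R, Q, H, K, L, M, P, F, J, U, S, I, G, N, T, E, O, V

Visit R
R → Q
Q → H
H → K
K → L
L → M
M → P
P → F
F → J
J → U
U → S
S → I
I → G
G → N
I → T
T → E
T → O
O → V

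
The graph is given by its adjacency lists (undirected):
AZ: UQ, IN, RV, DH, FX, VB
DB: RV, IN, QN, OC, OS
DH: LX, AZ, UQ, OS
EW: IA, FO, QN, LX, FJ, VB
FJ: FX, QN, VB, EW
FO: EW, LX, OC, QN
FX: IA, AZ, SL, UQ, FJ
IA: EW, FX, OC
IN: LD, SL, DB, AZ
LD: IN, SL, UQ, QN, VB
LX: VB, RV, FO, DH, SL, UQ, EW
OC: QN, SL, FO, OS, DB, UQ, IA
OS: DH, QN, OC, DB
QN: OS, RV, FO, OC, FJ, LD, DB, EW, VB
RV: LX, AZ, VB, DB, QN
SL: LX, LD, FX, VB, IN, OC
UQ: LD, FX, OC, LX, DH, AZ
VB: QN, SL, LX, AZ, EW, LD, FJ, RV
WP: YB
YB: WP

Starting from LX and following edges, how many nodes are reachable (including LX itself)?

BFS from LX visits: LX, DH, EW, FO, RV, SL, UQ, VB, AZ, OS, FJ, IA, QN, OC, DB, FX, IN, LD
Reachable nodes: 18 of 20 total.

18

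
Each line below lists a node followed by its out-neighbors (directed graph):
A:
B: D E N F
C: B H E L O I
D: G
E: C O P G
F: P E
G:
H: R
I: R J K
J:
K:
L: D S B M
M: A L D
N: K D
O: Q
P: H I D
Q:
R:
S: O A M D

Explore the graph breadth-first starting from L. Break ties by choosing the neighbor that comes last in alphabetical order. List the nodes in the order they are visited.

L -> S -> M -> D -> B -> O -> A -> G -> N -> F -> E -> Q -> K -> P -> C -> I -> H -> R -> J

Visit L; enqueue S, M, D, B → queue [S, M, D, B]
Visit S; enqueue O, A → queue [M, D, B, O, A]
Visit M → queue [D, B, O, A]
Visit D; enqueue G → queue [B, O, A, G]
Visit B; enqueue N, F, E → queue [O, A, G, N, F, E]
Visit O; enqueue Q → queue [A, G, N, F, E, Q]
Visit A → queue [G, N, F, E, Q]
Visit G → queue [N, F, E, Q]
Visit N; enqueue K → queue [F, E, Q, K]
Visit F; enqueue P → queue [E, Q, K, P]
Visit E; enqueue C → queue [Q, K, P, C]
Visit Q → queue [K, P, C]
Visit K → queue [P, C]
Visit P; enqueue I, H → queue [C, I, H]
Visit C → queue [I, H]
Visit I; enqueue R, J → queue [H, R, J]
Visit H → queue [R, J]
Visit R → queue [J]
Visit J → queue []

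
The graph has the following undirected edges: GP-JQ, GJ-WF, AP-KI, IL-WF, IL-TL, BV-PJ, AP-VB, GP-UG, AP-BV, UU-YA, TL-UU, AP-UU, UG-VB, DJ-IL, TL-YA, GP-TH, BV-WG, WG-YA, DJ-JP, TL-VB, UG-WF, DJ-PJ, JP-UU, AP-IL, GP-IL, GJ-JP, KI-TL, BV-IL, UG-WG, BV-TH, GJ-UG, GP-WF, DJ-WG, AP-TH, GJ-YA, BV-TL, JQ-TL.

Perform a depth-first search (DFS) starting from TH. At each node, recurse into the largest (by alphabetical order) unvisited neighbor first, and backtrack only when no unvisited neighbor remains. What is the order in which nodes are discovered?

Visit TH
TH → GP
GP → WF
WF → UG
UG → WG
WG → YA
YA → UU
UU → TL
TL → VB
VB → AP
AP → KI
AP → IL
IL → DJ
DJ → PJ
PJ → BV
DJ → JP
JP → GJ
TL → JQ

TH GP WF UG WG YA UU TL VB AP KI IL DJ PJ BV JP GJ JQ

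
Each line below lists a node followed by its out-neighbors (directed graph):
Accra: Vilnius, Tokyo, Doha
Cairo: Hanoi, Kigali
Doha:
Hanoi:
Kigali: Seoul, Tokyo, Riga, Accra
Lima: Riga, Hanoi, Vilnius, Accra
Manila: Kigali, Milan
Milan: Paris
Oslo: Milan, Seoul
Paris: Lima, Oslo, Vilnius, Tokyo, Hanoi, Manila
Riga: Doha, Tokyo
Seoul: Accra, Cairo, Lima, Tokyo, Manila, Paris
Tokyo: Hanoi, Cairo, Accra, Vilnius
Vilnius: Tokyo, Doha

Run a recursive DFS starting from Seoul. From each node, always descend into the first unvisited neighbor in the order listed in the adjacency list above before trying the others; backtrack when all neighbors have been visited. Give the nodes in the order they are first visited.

Seoul -> Accra -> Vilnius -> Tokyo -> Hanoi -> Cairo -> Kigali -> Riga -> Doha -> Lima -> Manila -> Milan -> Paris -> Oslo

Visit Seoul
Seoul → Accra
Accra → Vilnius
Vilnius → Tokyo
Tokyo → Hanoi
Tokyo → Cairo
Cairo → Kigali
Kigali → Riga
Riga → Doha
Seoul → Lima
Seoul → Manila
Manila → Milan
Milan → Paris
Paris → Oslo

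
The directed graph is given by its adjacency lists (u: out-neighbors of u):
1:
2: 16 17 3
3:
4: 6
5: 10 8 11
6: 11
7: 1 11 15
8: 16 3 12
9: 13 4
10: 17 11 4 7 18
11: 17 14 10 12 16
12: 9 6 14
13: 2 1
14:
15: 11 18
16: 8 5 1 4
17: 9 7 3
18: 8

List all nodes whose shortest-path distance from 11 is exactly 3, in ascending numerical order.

13, 15

Level 0: 11
Level 1: 10, 12, 14, 16, 17
Level 2: 1, 3, 4, 5, 6, 7, 8, 9, 18
Level 3: 13, 15
Level 4: 2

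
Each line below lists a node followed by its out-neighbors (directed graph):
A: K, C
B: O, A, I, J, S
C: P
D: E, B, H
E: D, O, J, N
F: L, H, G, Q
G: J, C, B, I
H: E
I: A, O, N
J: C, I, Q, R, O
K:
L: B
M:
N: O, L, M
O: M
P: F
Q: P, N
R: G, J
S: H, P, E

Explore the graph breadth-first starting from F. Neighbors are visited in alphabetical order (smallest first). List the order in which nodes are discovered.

F, G, H, L, Q, B, C, I, J, E, N, P, A, O, S, R, D, M, K

Visit F; enqueue G, H, L, Q → queue [G, H, L, Q]
Visit G; enqueue B, C, I, J → queue [H, L, Q, B, C, I, J]
Visit H; enqueue E → queue [L, Q, B, C, I, J, E]
Visit L → queue [Q, B, C, I, J, E]
Visit Q; enqueue N, P → queue [B, C, I, J, E, N, P]
Visit B; enqueue A, O, S → queue [C, I, J, E, N, P, A, O, S]
Visit C → queue [I, J, E, N, P, A, O, S]
Visit I → queue [J, E, N, P, A, O, S]
Visit J; enqueue R → queue [E, N, P, A, O, S, R]
Visit E; enqueue D → queue [N, P, A, O, S, R, D]
Visit N; enqueue M → queue [P, A, O, S, R, D, M]
Visit P → queue [A, O, S, R, D, M]
Visit A; enqueue K → queue [O, S, R, D, M, K]
Visit O → queue [S, R, D, M, K]
Visit S → queue [R, D, M, K]
Visit R → queue [D, M, K]
Visit D → queue [M, K]
Visit M → queue [K]
Visit K → queue []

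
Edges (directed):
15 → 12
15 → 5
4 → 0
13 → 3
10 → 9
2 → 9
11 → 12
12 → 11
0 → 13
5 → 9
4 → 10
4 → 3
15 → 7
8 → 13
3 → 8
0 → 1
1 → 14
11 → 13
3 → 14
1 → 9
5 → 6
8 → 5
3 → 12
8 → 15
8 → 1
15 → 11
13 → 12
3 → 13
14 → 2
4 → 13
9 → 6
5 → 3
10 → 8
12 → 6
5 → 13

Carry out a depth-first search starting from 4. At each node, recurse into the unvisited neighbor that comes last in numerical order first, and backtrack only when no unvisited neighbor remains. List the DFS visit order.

4, 13, 12, 11, 6, 3, 14, 2, 9, 8, 15, 7, 5, 1, 10, 0

Visit 4
4 → 13
13 → 12
12 → 11
12 → 6
13 → 3
3 → 14
14 → 2
2 → 9
3 → 8
8 → 15
15 → 7
15 → 5
8 → 1
4 → 10
4 → 0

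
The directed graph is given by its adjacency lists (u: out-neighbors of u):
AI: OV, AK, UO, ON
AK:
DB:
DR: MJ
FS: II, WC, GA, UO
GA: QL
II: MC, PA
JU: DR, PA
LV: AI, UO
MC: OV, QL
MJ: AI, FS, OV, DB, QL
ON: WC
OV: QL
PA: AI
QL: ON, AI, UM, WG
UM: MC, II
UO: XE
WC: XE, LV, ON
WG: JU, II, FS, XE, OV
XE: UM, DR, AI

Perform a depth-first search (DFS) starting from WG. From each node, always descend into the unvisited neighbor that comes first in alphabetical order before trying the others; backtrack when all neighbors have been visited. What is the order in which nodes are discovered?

WG, FS, GA, QL, AI, AK, ON, WC, LV, UO, XE, DR, MJ, DB, OV, UM, II, MC, PA, JU

Visit WG
WG → FS
FS → GA
GA → QL
QL → AI
AI → AK
AI → ON
ON → WC
WC → LV
LV → UO
UO → XE
XE → DR
DR → MJ
MJ → DB
MJ → OV
XE → UM
UM → II
II → MC
II → PA
WG → JU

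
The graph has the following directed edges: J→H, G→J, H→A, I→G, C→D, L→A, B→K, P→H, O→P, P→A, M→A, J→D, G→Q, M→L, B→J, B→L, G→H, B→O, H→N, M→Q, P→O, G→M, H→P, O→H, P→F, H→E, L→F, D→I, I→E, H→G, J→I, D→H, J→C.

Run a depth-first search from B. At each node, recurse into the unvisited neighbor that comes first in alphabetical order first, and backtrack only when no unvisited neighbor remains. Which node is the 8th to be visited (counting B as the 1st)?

Visit B
B → J
J → C
C → D
D → H
H → A
H → E
H → G
G → M
M → L
L → F
M → Q
H → N
H → P
P → O
D → I
B → K

Visit order: B, J, C, D, H, A, E, G, M, L, F, Q, N, P, O, I, K

G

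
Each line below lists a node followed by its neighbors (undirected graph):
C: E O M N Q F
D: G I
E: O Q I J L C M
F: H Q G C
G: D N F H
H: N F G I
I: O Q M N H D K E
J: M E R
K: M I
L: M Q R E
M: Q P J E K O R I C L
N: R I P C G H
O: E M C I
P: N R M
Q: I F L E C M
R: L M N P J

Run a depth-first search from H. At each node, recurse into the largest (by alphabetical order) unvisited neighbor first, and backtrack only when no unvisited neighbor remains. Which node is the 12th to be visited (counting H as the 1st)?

Visit H
H → N
N → R
R → P
P → M
M → Q
Q → L
L → E
E → O
O → I
I → K
I → D
D → G
G → F
F → C
E → J

Visit order: H, N, R, P, M, Q, L, E, O, I, K, D, G, F, C, J

D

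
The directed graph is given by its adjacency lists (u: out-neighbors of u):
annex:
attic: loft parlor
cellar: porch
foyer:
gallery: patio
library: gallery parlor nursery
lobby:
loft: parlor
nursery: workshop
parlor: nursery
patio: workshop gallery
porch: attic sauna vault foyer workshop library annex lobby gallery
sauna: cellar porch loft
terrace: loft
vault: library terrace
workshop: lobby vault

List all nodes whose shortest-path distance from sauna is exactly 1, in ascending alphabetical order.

cellar, loft, porch

Level 0: sauna
Level 1: cellar, loft, porch
Level 2: annex, attic, foyer, gallery, library, lobby, parlor, vault, workshop
Level 3: nursery, patio, terrace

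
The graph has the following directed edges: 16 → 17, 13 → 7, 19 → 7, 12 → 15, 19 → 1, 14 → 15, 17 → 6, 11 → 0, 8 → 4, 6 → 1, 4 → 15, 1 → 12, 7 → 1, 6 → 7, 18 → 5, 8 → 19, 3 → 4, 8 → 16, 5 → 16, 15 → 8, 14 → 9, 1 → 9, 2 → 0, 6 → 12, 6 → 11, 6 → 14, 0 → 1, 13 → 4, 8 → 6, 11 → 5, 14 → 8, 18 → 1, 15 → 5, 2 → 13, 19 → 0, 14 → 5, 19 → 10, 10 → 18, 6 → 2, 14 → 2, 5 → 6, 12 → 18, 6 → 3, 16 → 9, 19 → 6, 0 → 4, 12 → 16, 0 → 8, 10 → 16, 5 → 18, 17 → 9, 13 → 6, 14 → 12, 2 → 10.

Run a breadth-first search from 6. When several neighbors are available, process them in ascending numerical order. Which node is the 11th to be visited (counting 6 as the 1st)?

10

Visit 6; enqueue 1, 2, 3, 7, 11, 12, 14 → queue [1, 2, 3, 7, 11, 12, 14]
Visit 1; enqueue 9 → queue [2, 3, 7, 11, 12, 14, 9]
Visit 2; enqueue 0, 10, 13 → queue [3, 7, 11, 12, 14, 9, 0, 10, 13]
Visit 3; enqueue 4 → queue [7, 11, 12, 14, 9, 0, 10, 13, 4]
Visit 7 → queue [11, 12, 14, 9, 0, 10, 13, 4]
Visit 11; enqueue 5 → queue [12, 14, 9, 0, 10, 13, 4, 5]
Visit 12; enqueue 15, 16, 18 → queue [14, 9, 0, 10, 13, 4, 5, 15, 16, 18]
Visit 14; enqueue 8 → queue [9, 0, 10, 13, 4, 5, 15, 16, 18, 8]
Visit 9 → queue [0, 10, 13, 4, 5, 15, 16, 18, 8]
Visit 0 → queue [10, 13, 4, 5, 15, 16, 18, 8]
Visit 10 → queue [13, 4, 5, 15, 16, 18, 8]
Visit 13 → queue [4, 5, 15, 16, 18, 8]
Visit 4 → queue [5, 15, 16, 18, 8]
Visit 5 → queue [15, 16, 18, 8]
Visit 15 → queue [16, 18, 8]
Visit 16; enqueue 17 → queue [18, 8, 17]
Visit 18 → queue [8, 17]
Visit 8; enqueue 19 → queue [17, 19]
Visit 17 → queue [19]
Visit 19 → queue []

Visit order: 6, 1, 2, 3, 7, 11, 12, 14, 9, 0, 10, 13, 4, 5, 15, 16, 18, 8, 17, 19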